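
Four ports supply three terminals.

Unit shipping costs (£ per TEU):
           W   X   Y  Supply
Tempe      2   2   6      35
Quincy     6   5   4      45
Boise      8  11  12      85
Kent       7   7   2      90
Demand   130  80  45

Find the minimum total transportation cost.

A cheapest plan:
  Tempe->W: 35 × £2 = £70
  Quincy->X: 45 × £5 = £225
  Boise->W: 85 × £8 = £680
  Kent->W: 10 × £7 = £70
  Kent->X: 35 × £7 = £245
  Kent->Y: 45 × £2 = £90
Total = 70 + 225 + 680 + 70 + 245 + 90 = £1380.

1380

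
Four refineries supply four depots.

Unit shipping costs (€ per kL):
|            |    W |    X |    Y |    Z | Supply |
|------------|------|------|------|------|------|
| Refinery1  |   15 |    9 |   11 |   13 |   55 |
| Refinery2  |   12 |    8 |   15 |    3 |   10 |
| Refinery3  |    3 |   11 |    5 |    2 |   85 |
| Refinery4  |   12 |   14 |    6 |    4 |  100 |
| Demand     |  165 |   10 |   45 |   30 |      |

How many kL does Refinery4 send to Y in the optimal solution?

The minimum-cost plan:
  Refinery1->W: 45 × €15 = €675
  Refinery1->X: 10 × €9 = €90
  Refinery2->Z: 10 × €3 = €30
  Refinery3->W: 85 × €3 = €255
  Refinery4->W: 35 × €12 = €420
  Refinery4->Y: 45 × €6 = €270
  Refinery4->Z: 20 × €4 = €80
Total cost = €1820.
So Refinery4→Y carries 45 kL.

45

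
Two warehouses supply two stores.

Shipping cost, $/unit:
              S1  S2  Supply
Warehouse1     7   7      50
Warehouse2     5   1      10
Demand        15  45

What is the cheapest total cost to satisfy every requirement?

A cheapest plan:
  Warehouse1→S1: 15 × $7 = $105
  Warehouse1→S2: 35 × $7 = $245
  Warehouse2→S2: 10 × $1 = $10
Total = 105 + 245 + 10 = $360.

360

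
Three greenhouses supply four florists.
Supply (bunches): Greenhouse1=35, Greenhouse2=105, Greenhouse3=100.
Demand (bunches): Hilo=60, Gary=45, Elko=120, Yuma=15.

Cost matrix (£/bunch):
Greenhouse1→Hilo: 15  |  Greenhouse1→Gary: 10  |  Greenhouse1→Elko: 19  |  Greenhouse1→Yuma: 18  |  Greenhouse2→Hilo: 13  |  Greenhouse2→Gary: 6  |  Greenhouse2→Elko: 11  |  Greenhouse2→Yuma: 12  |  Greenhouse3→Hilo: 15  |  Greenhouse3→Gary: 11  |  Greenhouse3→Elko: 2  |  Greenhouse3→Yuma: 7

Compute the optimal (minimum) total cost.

A cheapest plan:
  Greenhouse1 to Hilo: 35 × £15 = £525
  Greenhouse2 to Hilo: 25 × £13 = £325
  Greenhouse2 to Gary: 45 × £6 = £270
  Greenhouse2 to Elko: 20 × £11 = £220
  Greenhouse2 to Yuma: 15 × £12 = £180
  Greenhouse3 to Elko: 100 × £2 = £200
Total = 525 + 325 + 270 + 220 + 180 + 200 = £1720.

1720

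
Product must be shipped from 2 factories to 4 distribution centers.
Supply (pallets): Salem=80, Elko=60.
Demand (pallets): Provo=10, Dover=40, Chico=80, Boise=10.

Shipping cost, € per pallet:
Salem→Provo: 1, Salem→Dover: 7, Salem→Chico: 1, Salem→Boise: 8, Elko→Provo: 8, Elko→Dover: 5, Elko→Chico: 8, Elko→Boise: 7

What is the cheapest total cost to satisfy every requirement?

430

An optimal shipping plan:
  Salem to Provo: 10 × €1 = €10
  Salem to Chico: 70 × €1 = €70
  Elko to Dover: 40 × €5 = €200
  Elko to Chico: 10 × €8 = €80
  Elko to Boise: 10 × €7 = €70
Total = 10 + 70 + 200 + 80 + 70 = €430.
(Supply check: Salem ships 80; Elko ships 60.)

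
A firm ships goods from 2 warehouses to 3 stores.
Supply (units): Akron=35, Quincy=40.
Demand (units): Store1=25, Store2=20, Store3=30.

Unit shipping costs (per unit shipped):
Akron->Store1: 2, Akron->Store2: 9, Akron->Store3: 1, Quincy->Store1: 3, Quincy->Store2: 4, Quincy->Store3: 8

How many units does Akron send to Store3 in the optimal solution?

The minimum-cost plan:
  Akron–Store1: 5 × 2 = 10
  Akron–Store3: 30 × 1 = 30
  Quincy–Store1: 20 × 3 = 60
  Quincy–Store2: 20 × 4 = 80
Total cost = 180.
So Akron→Store3 carries 30 units.

30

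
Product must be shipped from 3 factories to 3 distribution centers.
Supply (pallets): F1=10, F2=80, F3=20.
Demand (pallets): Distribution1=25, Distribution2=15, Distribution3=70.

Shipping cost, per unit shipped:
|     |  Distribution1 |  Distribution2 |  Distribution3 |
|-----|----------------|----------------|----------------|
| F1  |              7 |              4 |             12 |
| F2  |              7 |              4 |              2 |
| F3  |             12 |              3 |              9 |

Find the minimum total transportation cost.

385

Optimal allocation:
  F1 to Distribution1: 10 × 7 = 70
  F2 to Distribution1: 10 × 7 = 70
  F2 to Distribution3: 70 × 2 = 140
  F3 to Distribution1: 5 × 12 = 60
  F3 to Distribution2: 15 × 3 = 45
Total = 70 + 70 + 140 + 60 + 45 = 385.
(Supply check: F1 ships 10; F2 ships 80; F3 ships 20.)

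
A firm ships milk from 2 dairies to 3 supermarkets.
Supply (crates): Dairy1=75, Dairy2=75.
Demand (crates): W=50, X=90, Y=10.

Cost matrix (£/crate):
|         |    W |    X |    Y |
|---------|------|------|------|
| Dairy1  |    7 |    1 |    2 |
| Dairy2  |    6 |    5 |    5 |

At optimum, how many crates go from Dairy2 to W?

50

Solving gives:
  Dairy1→X: 75 × £1 = £75
  Dairy2→W: 50 × £6 = £300
  Dairy2→X: 15 × £5 = £75
  Dairy2→Y: 10 × £5 = £50
Total cost = £500.
So Dairy2→W carries 50 crates.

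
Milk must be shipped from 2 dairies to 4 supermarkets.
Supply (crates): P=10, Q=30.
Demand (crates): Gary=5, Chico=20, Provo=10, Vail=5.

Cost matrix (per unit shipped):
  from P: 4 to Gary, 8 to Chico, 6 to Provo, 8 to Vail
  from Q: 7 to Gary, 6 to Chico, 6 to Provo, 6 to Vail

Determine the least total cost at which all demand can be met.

One minimum-cost allocation:
  P to Gary: 5 × 4 = 20
  P to Provo: 5 × 6 = 30
  Q to Chico: 20 × 6 = 120
  Q to Provo: 5 × 6 = 30
  Q to Vail: 5 × 6 = 30
Total = 20 + 30 + 120 + 30 + 30 = 230.

230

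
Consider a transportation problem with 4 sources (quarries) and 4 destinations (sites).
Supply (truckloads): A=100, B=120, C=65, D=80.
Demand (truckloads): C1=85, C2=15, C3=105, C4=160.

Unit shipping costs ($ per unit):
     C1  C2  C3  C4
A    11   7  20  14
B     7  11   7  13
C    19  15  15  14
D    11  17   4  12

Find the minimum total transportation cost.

3425

An optimal shipping plan:
  A->C2: 15 truckloads
  A->C4: 85 truckloads
  B->C1: 85 truckloads
  B->C3: 25 truckloads
  B->C4: 10 truckloads
  C->C4: 65 truckloads
  D->C3: 80 truckloads
Total cost = $3425.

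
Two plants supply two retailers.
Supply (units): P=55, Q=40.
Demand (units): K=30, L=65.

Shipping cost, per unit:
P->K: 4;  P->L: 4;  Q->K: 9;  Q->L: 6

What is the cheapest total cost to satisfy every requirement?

460

One minimum-cost allocation:
  P->K: 30 × 4 = 120
  P->L: 25 × 4 = 100
  Q->L: 40 × 6 = 240
Total = 120 + 100 + 240 = 460.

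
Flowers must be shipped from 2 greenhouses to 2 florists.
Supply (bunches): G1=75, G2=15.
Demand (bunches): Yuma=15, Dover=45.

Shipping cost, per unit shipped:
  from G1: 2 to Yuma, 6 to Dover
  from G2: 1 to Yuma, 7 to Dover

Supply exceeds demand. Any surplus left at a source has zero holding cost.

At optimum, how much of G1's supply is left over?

30

Minimum-cost shipments:
  G1 to Dover: 45 bunches
  G2 to Yuma: 15 bunches
Total cost = 285.
G1 ships 45 of its 75, leaving 30.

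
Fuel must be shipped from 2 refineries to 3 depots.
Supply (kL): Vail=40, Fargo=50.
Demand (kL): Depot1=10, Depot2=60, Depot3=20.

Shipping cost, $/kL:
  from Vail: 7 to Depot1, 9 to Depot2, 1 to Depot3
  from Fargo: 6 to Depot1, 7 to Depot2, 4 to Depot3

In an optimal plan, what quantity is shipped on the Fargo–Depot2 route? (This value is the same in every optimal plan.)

The minimum-cost plan:
  Vail–Depot1: 10 × $7 = $70
  Vail–Depot2: 10 × $9 = $90
  Vail–Depot3: 20 × $1 = $20
  Fargo–Depot2: 50 × $7 = $350
Total cost = $530.
So Fargo→Depot2 carries 50 kL.

50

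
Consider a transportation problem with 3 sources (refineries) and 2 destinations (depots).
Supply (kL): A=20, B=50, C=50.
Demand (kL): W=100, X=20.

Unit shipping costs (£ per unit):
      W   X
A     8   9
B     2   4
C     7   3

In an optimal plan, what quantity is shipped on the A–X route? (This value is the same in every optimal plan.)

The minimum-cost plan:
  A–W: 20 × £8 = £160
  B–W: 50 × £2 = £100
  C–W: 30 × £7 = £210
  C–X: 20 × £3 = £60
Total cost = £530.
The route A→X is not used.

0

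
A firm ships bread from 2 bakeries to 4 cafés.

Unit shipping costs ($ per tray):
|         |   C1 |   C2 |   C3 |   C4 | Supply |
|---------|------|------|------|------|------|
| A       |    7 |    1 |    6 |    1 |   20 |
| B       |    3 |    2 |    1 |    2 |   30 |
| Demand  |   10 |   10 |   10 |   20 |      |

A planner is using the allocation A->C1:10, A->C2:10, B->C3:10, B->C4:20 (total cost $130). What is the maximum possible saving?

Current plan cost = 10·7 + 10·1 + 10·1 + 20·2 = $130.
Optimal plan:
  A->C2: 10 trays
  A->C4: 10 trays
  B->C1: 10 trays
  B->C3: 10 trays
  B->C4: 10 trays
Optimal cost = $80.
Saving = 130 − 80 = $50.

50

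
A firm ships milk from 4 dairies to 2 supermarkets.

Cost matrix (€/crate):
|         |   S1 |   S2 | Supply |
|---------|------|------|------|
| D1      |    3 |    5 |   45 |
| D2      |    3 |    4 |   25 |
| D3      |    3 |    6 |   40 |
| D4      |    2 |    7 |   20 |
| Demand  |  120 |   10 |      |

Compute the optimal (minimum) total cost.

An optimal shipping plan:
  D1 to S1: 45 × €3 = €135
  D2 to S1: 15 × €3 = €45
  D2 to S2: 10 × €4 = €40
  D3 to S1: 40 × €3 = €120
  D4 to S1: 20 × €2 = €40
Total = 135 + 45 + 40 + 120 + 40 = €380.
(Supply check: D1 ships 45; D2 ships 25; D3 ships 40; D4 ships 20.)

380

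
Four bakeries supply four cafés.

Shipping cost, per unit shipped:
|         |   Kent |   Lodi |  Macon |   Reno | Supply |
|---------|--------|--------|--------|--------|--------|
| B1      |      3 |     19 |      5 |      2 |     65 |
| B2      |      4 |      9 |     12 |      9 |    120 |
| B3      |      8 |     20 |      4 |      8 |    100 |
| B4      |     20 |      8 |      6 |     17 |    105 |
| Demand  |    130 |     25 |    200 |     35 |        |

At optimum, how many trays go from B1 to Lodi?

Optimal shipments:
  B1→Kent: 10 × 3 = 30
  B1→Macon: 20 × 5 = 100
  B1→Reno: 35 × 2 = 70
  B2→Kent: 120 × 4 = 480
  B3→Macon: 100 × 4 = 400
  B4→Lodi: 25 × 8 = 200
  B4→Macon: 80 × 6 = 480
Total cost = 1760.
The route B1→Lodi is not used.

0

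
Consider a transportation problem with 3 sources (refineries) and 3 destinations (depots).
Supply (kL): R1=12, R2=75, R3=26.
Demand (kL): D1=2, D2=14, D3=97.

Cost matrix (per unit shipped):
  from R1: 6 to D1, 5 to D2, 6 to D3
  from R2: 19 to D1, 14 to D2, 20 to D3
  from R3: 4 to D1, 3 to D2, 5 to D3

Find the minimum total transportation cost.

1616

Optimal allocation:
  R1->D3: 12 × 6 = 72
  R2->D1: 2 × 19 = 38
  R2->D2: 14 × 14 = 196
  R2->D3: 59 × 20 = 1180
  R3->D3: 26 × 5 = 130
Total = 72 + 38 + 196 + 1180 + 130 = 1616.
(Supply check: R1 ships 12; R2 ships 75; R3 ships 26.)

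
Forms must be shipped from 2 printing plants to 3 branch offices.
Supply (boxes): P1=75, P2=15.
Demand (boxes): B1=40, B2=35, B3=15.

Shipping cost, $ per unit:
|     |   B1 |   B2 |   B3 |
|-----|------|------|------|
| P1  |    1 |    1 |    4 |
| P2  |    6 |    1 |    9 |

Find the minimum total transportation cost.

135

Optimal allocation:
  P1–B1: 40 × $1 = $40
  P1–B2: 20 × $1 = $20
  P1–B3: 15 × $4 = $60
  P2–B2: 15 × $1 = $15
Total = 40 + 20 + 60 + 15 = $135.
(Supply check: P1 ships 75; P2 ships 15.)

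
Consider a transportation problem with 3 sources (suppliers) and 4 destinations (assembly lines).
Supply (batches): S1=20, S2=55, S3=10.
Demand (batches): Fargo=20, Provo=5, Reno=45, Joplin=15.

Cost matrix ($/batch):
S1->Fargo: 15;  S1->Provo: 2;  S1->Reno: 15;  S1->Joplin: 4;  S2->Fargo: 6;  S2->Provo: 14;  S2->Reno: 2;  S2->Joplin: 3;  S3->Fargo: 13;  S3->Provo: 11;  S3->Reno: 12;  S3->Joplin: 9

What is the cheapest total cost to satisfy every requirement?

350

One minimum-cost allocation:
  S1→Provo: 5 × $2 = $10
  S1→Joplin: 15 × $4 = $60
  S2→Fargo: 10 × $6 = $60
  S2→Reno: 45 × $2 = $90
  S3→Fargo: 10 × $13 = $130
Total = 10 + 60 + 60 + 90 + 130 = $350.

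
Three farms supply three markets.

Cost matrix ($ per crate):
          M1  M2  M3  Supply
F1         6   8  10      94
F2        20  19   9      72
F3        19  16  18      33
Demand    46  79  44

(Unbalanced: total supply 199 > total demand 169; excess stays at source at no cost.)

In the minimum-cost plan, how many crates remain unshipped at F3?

Minimum-cost shipments:
  F1 to M1: 46 × $6 = $276
  F1 to M2: 48 × $8 = $384
  F2 to M3: 44 × $9 = $396
  F3 to M2: 31 × $16 = $496
Total cost = $1552.
F3 ships 31 of its 33, leaving 2.

2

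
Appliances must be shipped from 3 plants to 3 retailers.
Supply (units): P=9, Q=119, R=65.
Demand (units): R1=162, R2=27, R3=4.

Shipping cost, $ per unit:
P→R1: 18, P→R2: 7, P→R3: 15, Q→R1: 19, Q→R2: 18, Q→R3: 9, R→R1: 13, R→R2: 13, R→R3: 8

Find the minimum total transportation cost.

One minimum-cost allocation:
  P–R2: 9 × $7 = $63
  Q–R1: 97 × $19 = $1843
  Q–R2: 18 × $18 = $324
  Q–R3: 4 × $9 = $36
  R–R1: 65 × $13 = $845
Total = 63 + 1843 + 324 + 36 + 845 = $3111.

3111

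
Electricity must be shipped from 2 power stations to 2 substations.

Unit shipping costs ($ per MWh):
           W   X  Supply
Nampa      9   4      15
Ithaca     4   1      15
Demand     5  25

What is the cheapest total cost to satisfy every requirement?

An optimal shipping plan:
  Nampa→X: 15 MWh
  Ithaca→W: 5 MWh
  Ithaca→X: 10 MWh
Total cost = $90.
(Supply check: Nampa ships 15; Ithaca ships 15.)

90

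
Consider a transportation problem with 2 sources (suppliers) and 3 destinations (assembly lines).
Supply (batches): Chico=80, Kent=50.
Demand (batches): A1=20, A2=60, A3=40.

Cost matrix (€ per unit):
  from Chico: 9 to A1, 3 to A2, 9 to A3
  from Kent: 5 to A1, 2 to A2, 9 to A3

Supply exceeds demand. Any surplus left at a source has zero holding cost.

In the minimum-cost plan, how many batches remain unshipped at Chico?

An optimal plan:
  Chico–A2: 30 × €3 = €90
  Chico–A3: 40 × €9 = €360
  Kent–A1: 20 × €5 = €100
  Kent–A2: 30 × €2 = €60
Total cost = €610.
Chico ships 70 of its 80, leaving 10.

10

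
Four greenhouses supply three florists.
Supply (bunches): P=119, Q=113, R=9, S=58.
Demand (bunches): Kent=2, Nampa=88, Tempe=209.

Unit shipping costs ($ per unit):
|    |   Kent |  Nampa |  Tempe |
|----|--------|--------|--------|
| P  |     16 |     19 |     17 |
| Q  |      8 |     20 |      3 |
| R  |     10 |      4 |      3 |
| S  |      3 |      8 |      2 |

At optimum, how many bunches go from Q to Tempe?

113

The minimum-cost plan:
  P→Kent: 2 × $16 = $32
  P→Nampa: 79 × $19 = $1501
  P→Tempe: 38 × $17 = $646
  Q→Tempe: 113 × $3 = $339
  R→Nampa: 9 × $4 = $36
  S→Tempe: 58 × $2 = $116
Total cost = $2670.
So Q→Tempe carries 113 bunches.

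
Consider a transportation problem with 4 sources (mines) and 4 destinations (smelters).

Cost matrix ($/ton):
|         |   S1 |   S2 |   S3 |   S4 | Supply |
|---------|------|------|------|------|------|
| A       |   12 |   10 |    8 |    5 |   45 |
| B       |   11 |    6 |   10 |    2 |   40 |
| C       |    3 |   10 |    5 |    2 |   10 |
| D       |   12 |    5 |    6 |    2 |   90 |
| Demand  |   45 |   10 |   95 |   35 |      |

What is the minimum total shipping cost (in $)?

1165

One minimum-cost allocation:
  A->S1: 35 tons
  A->S3: 10 tons
  B->S2: 5 tons
  B->S4: 35 tons
  C->S1: 10 tons
  D->S2: 5 tons
  D->S3: 85 tons
Total cost = $1165.
(Supply check: A ships 45; B ships 40; C ships 10; D ships 90.)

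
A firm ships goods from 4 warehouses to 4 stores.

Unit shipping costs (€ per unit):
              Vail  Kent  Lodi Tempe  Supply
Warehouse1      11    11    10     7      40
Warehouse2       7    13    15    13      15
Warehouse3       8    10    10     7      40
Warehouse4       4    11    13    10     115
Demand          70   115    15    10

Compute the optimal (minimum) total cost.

1755

A cheapest plan:
  Warehouse1→Kent: 15 × €11 = €165
  Warehouse1→Lodi: 15 × €10 = €150
  Warehouse1→Tempe: 10 × €7 = €70
  Warehouse2→Kent: 15 × €13 = €195
  Warehouse3→Kent: 40 × €10 = €400
  Warehouse4→Vail: 70 × €4 = €280
  Warehouse4→Kent: 45 × €11 = €495
Total = 165 + 150 + 70 + 195 + 400 + 280 + 495 = €1755.
(Supply check: Warehouse1 ships 40; Warehouse2 ships 15; Warehouse3 ships 40; Warehouse4 ships 115.)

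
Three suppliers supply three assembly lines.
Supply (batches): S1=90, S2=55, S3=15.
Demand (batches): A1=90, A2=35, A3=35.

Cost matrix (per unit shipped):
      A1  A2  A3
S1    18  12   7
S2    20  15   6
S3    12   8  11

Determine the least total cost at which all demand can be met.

2200

An optimal shipping plan:
  S1->A1: 55 × 18 = 990
  S1->A2: 35 × 12 = 420
  S2->A1: 20 × 20 = 400
  S2->A3: 35 × 6 = 210
  S3->A1: 15 × 12 = 180
Total = 990 + 420 + 400 + 210 + 180 = 2200.
(Supply check: S1 ships 90; S2 ships 55; S3 ships 15.)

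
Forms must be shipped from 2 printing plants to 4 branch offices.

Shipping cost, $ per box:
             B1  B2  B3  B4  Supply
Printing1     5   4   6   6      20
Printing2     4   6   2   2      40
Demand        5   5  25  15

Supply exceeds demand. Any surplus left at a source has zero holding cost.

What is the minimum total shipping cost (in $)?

An optimal shipping plan:
  Printing1–B1: 5 × $5 = $25
  Printing1–B2: 5 × $4 = $20
  Printing2–B3: 25 × $2 = $50
  Printing2–B4: 15 × $2 = $30
Total = 25 + 20 + 50 + 30 = $125.
(Supply check: Printing1 ships 10; Printing2 ships 40.)

125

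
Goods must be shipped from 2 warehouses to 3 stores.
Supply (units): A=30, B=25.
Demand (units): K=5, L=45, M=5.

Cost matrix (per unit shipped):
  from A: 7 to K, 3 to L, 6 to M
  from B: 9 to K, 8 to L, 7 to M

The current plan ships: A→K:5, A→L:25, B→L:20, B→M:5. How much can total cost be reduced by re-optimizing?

Current plan cost = 5·7 + 25·3 + 20·8 + 5·7 = 305.
Optimal plan:
  A→L: 30 × 3 = 90
  B→K: 5 × 9 = 45
  B→L: 15 × 8 = 120
  B→M: 5 × 7 = 35
Optimal cost = 290.
Saving = 305 − 290 = 15.

15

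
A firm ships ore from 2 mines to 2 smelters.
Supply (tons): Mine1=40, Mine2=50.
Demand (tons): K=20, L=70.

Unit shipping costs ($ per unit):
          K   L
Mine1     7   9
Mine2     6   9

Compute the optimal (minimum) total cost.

One minimum-cost allocation:
  Mine1 to L: 40 × $9 = $360
  Mine2 to K: 20 × $6 = $120
  Mine2 to L: 30 × $9 = $270
Total = 360 + 120 + 270 = $750.
(Supply check: Mine1 ships 40; Mine2 ships 50.)

750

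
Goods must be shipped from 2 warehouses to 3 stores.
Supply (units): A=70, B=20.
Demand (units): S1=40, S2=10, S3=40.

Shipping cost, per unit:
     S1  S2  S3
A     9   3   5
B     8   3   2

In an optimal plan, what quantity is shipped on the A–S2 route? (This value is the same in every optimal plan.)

10

Solving gives:
  A->S1: 40 × 9 = 360
  A->S2: 10 × 3 = 30
  A->S3: 20 × 5 = 100
  B->S3: 20 × 2 = 40
Total cost = 530.
So A→S2 carries 10 units.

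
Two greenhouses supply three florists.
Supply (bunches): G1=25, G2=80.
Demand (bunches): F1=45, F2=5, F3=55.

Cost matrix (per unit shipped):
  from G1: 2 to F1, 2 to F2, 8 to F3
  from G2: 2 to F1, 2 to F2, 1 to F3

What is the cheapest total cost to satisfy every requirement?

Optimal allocation:
  G1→F1: 25 × 2 = 50
  G2→F1: 20 × 2 = 40
  G2→F2: 5 × 2 = 10
  G2→F3: 55 × 1 = 55
Total = 50 + 40 + 10 + 55 = 155.

155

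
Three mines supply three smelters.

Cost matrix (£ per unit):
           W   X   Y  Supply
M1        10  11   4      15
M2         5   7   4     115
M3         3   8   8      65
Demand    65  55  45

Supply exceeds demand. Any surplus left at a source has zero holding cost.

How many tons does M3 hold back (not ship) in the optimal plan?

Minimum-cost shipments:
  M2→X: 55 × £7 = £385
  M2→Y: 45 × £4 = £180
  M3→W: 65 × £3 = £195
Total cost = £760.
M3 ships 65 of its 65, leaving 0.

0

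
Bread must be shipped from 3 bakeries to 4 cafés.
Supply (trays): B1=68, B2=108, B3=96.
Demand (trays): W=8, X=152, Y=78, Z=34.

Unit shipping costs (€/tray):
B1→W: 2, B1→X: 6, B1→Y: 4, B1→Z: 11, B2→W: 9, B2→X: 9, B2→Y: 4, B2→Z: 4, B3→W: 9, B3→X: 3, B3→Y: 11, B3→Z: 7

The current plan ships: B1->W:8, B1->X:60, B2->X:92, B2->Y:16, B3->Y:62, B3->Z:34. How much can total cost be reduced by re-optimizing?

Current plan cost = 8·2 + 60·6 + 92·9 + 16·4 + 62·11 + 34·7 = €2188.
Optimal plan:
  B1–W: 8 trays
  B1–X: 56 trays
  B1–Y: 4 trays
  B2–Y: 74 trays
  B2–Z: 34 trays
  B3–X: 96 trays
Optimal cost = €1088.
Saving = 2188 − 1088 = €1100.

1100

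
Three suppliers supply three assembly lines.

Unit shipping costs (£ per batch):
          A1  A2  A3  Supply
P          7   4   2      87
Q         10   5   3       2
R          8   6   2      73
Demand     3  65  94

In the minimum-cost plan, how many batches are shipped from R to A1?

0

Solving gives:
  P to A1: 3 batches
  P to A2: 65 batches
  P to A3: 19 batches
  Q to A3: 2 batches
  R to A3: 73 batches
Total cost = £471.
The route R→A1 is not used.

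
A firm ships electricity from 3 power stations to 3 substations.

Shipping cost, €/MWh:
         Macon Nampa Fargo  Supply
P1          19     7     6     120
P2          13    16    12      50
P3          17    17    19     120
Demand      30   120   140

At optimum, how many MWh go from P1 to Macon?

0

Optimal shipments:
  P1→Fargo: 120 MWh
  P2→Macon: 30 MWh
  P2→Fargo: 20 MWh
  P3→Nampa: 120 MWh
Total cost = €3390.
The route P1→Macon is not used.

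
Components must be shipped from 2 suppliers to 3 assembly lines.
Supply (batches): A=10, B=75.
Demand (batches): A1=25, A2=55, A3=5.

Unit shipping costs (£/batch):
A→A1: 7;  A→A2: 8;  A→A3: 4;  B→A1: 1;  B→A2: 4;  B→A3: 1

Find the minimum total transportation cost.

A cheapest plan:
  A–A2: 5 × £8 = £40
  A–A3: 5 × £4 = £20
  B–A1: 25 × £1 = £25
  B–A2: 50 × £4 = £200
Total = 40 + 20 + 25 + 200 = £285.
(Supply check: A ships 10; B ships 75.)

285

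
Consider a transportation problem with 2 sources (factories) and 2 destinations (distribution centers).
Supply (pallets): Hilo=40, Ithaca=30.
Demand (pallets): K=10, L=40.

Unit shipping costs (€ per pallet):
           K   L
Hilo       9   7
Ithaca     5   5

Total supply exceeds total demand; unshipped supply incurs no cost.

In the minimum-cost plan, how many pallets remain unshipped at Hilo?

An optimal plan:
  Hilo–L: 20 × €7 = €140
  Ithaca–K: 10 × €5 = €50
  Ithaca–L: 20 × €5 = €100
Total cost = €290.
Hilo ships 20 of its 40, leaving 20.

20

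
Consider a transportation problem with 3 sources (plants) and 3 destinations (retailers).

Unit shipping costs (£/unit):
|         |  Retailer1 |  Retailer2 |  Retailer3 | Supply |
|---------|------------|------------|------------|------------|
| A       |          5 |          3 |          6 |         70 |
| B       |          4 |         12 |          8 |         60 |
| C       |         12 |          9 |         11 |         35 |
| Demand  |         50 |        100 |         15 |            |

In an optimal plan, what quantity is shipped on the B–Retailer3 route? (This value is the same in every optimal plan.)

Optimal shipments:
  A->Retailer2: 70 units
  B->Retailer1: 50 units
  B->Retailer3: 10 units
  C->Retailer2: 30 units
  C->Retailer3: 5 units
Total cost = £815.
So B→Retailer3 carries 10 units.

10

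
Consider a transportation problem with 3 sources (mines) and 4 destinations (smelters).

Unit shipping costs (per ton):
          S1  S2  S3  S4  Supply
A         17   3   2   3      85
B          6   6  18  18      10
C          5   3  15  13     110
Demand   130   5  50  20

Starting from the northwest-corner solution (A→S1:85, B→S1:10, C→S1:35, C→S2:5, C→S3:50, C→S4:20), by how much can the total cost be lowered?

Current plan cost = 85·17 + 10·6 + 35·5 + 5·3 + 50·15 + 20·13 = 2705.
Optimal plan:
  A→S1: 10 × 17 = 170
  A→S2: 5 × 3 = 15
  A→S3: 50 × 2 = 100
  A→S4: 20 × 3 = 60
  B→S1: 10 × 6 = 60
  C→S1: 110 × 5 = 550
Optimal cost = 955.
Saving = 2705 − 955 = 1750.

1750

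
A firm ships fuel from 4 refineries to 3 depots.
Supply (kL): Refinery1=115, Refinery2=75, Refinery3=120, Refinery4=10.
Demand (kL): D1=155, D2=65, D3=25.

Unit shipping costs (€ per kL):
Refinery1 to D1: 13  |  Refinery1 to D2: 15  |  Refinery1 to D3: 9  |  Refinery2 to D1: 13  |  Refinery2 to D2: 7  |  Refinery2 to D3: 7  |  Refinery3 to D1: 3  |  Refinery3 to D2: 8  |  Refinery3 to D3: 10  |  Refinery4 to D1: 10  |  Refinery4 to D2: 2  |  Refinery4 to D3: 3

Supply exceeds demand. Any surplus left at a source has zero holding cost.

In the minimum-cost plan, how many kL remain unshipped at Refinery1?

75

Minimum-cost shipments:
  Refinery1–D1: 35 kL
  Refinery1–D3: 5 kL
  Refinery2–D2: 55 kL
  Refinery2–D3: 20 kL
  Refinery3–D1: 120 kL
  Refinery4–D2: 10 kL
Total cost = €1405.
Refinery1 ships 40 of its 115, leaving 75.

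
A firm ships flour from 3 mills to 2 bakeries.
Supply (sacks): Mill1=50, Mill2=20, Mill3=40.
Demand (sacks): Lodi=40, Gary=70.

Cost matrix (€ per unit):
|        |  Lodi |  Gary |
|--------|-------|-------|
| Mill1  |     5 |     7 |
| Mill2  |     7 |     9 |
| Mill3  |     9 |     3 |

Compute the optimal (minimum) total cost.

570

A cheapest plan:
  Mill1–Lodi: 40 × €5 = €200
  Mill1–Gary: 10 × €7 = €70
  Mill2–Gary: 20 × €9 = €180
  Mill3–Gary: 40 × €3 = €120
Total = 200 + 70 + 180 + 120 = €570.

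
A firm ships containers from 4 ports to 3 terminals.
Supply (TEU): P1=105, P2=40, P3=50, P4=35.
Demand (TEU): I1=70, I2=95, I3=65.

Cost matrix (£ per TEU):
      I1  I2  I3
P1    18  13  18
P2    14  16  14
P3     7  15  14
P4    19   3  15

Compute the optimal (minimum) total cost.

2605

Optimal allocation:
  P1->I2: 60 × £13 = £780
  P1->I3: 45 × £18 = £810
  P2->I1: 20 × £14 = £280
  P2->I3: 20 × £14 = £280
  P3->I1: 50 × £7 = £350
  P4->I2: 35 × £3 = £105
Total = 780 + 810 + 280 + 280 + 350 + 105 = £2605.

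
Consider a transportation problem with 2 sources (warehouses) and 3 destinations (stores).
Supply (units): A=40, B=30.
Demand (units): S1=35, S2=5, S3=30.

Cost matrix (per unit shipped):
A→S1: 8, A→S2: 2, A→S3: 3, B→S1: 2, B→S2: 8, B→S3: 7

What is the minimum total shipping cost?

Optimal allocation:
  A→S1: 5 × 8 = 40
  A→S2: 5 × 2 = 10
  A→S3: 30 × 3 = 90
  B→S1: 30 × 2 = 60
Total = 40 + 10 + 90 + 60 = 200.

200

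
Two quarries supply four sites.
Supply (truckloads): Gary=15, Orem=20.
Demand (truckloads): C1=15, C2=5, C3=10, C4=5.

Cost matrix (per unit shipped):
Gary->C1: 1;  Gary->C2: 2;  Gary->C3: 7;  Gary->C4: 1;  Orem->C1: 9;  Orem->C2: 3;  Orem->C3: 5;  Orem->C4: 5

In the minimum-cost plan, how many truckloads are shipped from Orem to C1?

Solving gives:
  Gary to C1: 15 × 1 = 15
  Orem to C2: 5 × 3 = 15
  Orem to C3: 10 × 5 = 50
  Orem to C4: 5 × 5 = 25
Total cost = 105.
The route Orem→C1 is not used.

0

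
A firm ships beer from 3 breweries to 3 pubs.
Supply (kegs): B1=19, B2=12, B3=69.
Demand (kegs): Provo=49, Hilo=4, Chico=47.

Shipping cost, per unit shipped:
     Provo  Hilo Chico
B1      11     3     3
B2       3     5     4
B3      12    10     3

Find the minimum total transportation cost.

An optimal shipping plan:
  B1→Provo: 15 × 11 = 165
  B1→Hilo: 4 × 3 = 12
  B2→Provo: 12 × 3 = 36
  B3→Provo: 22 × 12 = 264
  B3→Chico: 47 × 3 = 141
Total = 165 + 12 + 36 + 264 + 141 = 618.

618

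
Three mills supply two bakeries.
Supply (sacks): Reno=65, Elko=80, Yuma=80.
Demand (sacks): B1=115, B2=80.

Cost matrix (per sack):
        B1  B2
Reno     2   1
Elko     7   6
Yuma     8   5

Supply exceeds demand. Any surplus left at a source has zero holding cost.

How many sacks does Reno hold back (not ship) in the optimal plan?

An optimal plan:
  Reno to B1: 65 × 2 = 130
  Elko to B1: 50 × 7 = 350
  Yuma to B2: 80 × 5 = 400
Total cost = 880.
Reno ships 65 of its 65, leaving 0.

0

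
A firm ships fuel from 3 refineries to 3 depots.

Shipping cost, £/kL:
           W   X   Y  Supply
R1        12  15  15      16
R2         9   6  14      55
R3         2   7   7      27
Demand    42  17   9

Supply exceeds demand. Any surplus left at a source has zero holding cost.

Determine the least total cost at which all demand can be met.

417

Optimal allocation:
  R2–W: 24 kL
  R2–X: 17 kL
  R3–W: 18 kL
  R3–Y: 9 kL
Total cost = £417.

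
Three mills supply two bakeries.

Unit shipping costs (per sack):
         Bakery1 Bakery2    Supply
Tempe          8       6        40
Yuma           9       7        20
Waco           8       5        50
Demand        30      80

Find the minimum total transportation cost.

690

A cheapest plan:
  Tempe–Bakery1: 30 sacks
  Tempe–Bakery2: 10 sacks
  Yuma–Bakery2: 20 sacks
  Waco–Bakery2: 50 sacks
Total cost = 690.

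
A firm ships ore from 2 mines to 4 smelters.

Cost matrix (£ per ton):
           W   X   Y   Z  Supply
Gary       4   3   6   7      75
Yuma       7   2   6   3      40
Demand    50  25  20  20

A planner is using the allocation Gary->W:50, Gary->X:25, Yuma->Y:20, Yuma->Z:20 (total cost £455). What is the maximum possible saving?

20

Current plan cost = 50·4 + 25·3 + 20·6 + 20·3 = £455.
Optimal plan:
  Gary->W: 50 × £4 = £200
  Gary->X: 5 × £3 = £15
  Gary->Y: 20 × £6 = £120
  Yuma->X: 20 × £2 = £40
  Yuma->Z: 20 × £3 = £60
Optimal cost = £435.
Saving = 455 − 435 = £20.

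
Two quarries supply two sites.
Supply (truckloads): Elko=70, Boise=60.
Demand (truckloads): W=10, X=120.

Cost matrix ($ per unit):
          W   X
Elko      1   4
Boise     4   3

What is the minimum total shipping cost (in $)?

430

One minimum-cost allocation:
  Elko to W: 10 × $1 = $10
  Elko to X: 60 × $4 = $240
  Boise to X: 60 × $3 = $180
Total = 10 + 240 + 180 = $430.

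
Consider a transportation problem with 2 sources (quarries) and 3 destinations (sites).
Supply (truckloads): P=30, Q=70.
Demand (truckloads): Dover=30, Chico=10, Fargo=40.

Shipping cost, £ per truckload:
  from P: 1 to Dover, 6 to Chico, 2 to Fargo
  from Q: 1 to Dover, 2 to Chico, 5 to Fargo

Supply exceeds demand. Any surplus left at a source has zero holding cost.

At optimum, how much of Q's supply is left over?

Minimum-cost shipments:
  P to Fargo: 30 × £2 = £60
  Q to Dover: 30 × £1 = £30
  Q to Chico: 10 × £2 = £20
  Q to Fargo: 10 × £5 = £50
Total cost = £160.
Q ships 50 of its 70, leaving 20.

20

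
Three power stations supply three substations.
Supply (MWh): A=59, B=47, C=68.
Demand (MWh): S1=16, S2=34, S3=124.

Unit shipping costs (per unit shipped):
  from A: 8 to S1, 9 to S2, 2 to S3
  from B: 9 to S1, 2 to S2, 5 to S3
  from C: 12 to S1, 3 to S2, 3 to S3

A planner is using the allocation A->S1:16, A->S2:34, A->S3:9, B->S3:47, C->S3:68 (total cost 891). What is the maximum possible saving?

Current plan cost = 16·8 + 34·9 + 9·2 + 47·5 + 68·3 = 891.
Optimal plan:
  A->S1: 3 × 8 = 24
  A->S3: 56 × 2 = 112
  B->S1: 13 × 9 = 117
  B->S2: 34 × 2 = 68
  C->S3: 68 × 3 = 204
Optimal cost = 525.
Saving = 891 − 525 = 366.

366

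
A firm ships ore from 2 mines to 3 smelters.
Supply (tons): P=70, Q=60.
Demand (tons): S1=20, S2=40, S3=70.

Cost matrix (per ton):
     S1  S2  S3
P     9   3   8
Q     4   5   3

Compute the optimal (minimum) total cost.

One minimum-cost allocation:
  P–S1: 20 tons
  P–S2: 40 tons
  P–S3: 10 tons
  Q–S3: 60 tons
Total cost = 560.

560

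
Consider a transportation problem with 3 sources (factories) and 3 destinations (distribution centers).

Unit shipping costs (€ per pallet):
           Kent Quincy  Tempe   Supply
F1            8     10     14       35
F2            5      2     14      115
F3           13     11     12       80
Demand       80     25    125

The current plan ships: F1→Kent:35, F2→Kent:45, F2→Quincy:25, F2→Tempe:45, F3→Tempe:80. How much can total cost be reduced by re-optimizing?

Current plan cost = 35·8 + 45·5 + 25·2 + 45·14 + 80·12 = €2145.
Optimal plan:
  F1 to Tempe: 35 × €14 = €490
  F2 to Kent: 80 × €5 = €400
  F2 to Quincy: 25 × €2 = €50
  F2 to Tempe: 10 × €14 = €140
  F3 to Tempe: 80 × €12 = €960
Optimal cost = €2040.
Saving = 2145 − 2040 = €105.

105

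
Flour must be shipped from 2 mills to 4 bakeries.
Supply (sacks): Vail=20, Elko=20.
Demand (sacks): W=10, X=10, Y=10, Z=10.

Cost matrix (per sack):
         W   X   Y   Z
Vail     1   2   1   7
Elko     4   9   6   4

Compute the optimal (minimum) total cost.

A cheapest plan:
  Vail->X: 10 × 2 = 20
  Vail->Y: 10 × 1 = 10
  Elko->W: 10 × 4 = 40
  Elko->Z: 10 × 4 = 40
Total = 20 + 10 + 40 + 40 = 110.

110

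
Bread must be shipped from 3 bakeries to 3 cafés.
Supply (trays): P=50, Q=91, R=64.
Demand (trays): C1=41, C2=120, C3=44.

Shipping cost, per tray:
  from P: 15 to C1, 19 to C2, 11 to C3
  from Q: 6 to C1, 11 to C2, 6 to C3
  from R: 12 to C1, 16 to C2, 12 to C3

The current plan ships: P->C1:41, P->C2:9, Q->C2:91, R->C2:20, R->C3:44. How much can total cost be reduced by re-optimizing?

217

Current plan cost = 41·15 + 9·19 + 91·11 + 20·16 + 44·12 = 2635.
Optimal plan:
  P→C2: 6 trays
  P→C3: 44 trays
  Q→C1: 41 trays
  Q→C2: 50 trays
  R→C2: 64 trays
Optimal cost = 2418.
Saving = 2635 − 2418 = 217.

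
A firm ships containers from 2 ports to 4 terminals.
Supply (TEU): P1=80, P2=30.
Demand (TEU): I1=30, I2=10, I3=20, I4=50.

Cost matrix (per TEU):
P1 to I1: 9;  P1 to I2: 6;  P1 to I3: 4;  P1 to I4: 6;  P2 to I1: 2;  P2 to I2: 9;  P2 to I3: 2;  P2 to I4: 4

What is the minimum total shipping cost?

Optimal allocation:
  P1–I2: 10 TEU
  P1–I3: 20 TEU
  P1–I4: 50 TEU
  P2–I1: 30 TEU
Total cost = 500.
(Supply check: P1 ships 80; P2 ships 30.)

500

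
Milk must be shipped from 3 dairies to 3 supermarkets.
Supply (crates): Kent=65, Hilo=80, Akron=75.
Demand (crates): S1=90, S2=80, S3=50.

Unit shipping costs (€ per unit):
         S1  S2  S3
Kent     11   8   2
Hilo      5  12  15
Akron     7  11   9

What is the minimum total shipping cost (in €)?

An optimal shipping plan:
  Kent->S2: 15 × €8 = €120
  Kent->S3: 50 × €2 = €100
  Hilo->S1: 80 × €5 = €400
  Akron->S1: 10 × €7 = €70
  Akron->S2: 65 × €11 = €715
Total = 120 + 100 + 400 + 70 + 715 = €1405.

1405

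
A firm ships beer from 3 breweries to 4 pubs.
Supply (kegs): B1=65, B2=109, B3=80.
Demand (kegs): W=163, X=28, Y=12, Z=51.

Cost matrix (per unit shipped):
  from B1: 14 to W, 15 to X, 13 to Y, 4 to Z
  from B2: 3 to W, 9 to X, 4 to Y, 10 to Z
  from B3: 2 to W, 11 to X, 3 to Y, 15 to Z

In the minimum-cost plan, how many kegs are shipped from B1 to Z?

The minimum-cost plan:
  B1–X: 14 × 15 = 210
  B1–Z: 51 × 4 = 204
  B2–W: 95 × 3 = 285
  B2–X: 14 × 9 = 126
  B3–W: 68 × 2 = 136
  B3–Y: 12 × 3 = 36
Total cost = 997.
So B1→Z carries 51 kegs.

51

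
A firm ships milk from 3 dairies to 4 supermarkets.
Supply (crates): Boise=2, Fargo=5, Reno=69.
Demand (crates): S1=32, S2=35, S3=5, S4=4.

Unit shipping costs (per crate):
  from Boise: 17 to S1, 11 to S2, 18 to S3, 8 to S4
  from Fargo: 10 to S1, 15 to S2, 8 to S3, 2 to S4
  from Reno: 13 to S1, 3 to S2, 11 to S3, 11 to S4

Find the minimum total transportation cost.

587

One minimum-cost allocation:
  Boise–S4: 2 × 8 = 16
  Fargo–S1: 3 × 10 = 30
  Fargo–S4: 2 × 2 = 4
  Reno–S1: 29 × 13 = 377
  Reno–S2: 35 × 3 = 105
  Reno–S3: 5 × 11 = 55
Total = 16 + 30 + 4 + 377 + 105 + 55 = 587.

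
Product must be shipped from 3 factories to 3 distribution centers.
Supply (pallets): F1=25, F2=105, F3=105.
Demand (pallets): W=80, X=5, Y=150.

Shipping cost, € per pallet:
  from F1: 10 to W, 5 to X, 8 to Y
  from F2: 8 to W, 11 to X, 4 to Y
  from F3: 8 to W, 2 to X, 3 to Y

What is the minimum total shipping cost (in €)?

1200

An optimal shipping plan:
  F1->W: 20 × €10 = €200
  F1->X: 5 × €5 = €25
  F2->W: 60 × €8 = €480
  F2->Y: 45 × €4 = €180
  F3->Y: 105 × €3 = €315
Total = 200 + 25 + 480 + 180 + 315 = €1200.
(Supply check: F1 ships 25; F2 ships 105; F3 ships 105.)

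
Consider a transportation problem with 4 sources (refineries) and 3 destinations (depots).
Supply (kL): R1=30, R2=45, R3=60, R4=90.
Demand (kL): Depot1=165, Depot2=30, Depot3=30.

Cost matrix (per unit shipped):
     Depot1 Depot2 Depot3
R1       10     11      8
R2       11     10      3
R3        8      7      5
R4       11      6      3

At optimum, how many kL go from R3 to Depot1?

60

Optimal shipments:
  R1–Depot1: 30 kL
  R2–Depot1: 45 kL
  R3–Depot1: 60 kL
  R4–Depot1: 30 kL
  R4–Depot2: 30 kL
  R4–Depot3: 30 kL
Total cost = 1875.
So R3→Depot1 carries 60 kL.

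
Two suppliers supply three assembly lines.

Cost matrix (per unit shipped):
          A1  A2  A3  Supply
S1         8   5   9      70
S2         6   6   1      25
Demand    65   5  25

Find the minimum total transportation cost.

570

Optimal allocation:
  S1→A1: 65 batches
  S1→A2: 5 batches
  S2→A3: 25 batches
Total cost = 570.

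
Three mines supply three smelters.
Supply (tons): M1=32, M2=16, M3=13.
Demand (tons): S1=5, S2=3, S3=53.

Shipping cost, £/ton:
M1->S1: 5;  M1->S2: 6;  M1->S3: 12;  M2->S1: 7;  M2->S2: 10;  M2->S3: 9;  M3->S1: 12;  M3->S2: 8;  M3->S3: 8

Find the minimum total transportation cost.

Optimal allocation:
  M1 to S1: 5 × £5 = £25
  M1 to S2: 3 × £6 = £18
  M1 to S3: 24 × £12 = £288
  M2 to S3: 16 × £9 = £144
  M3 to S3: 13 × £8 = £104
Total = 25 + 18 + 288 + 144 + 104 = £579.
(Supply check: M1 ships 32; M2 ships 16; M3 ships 13.)

579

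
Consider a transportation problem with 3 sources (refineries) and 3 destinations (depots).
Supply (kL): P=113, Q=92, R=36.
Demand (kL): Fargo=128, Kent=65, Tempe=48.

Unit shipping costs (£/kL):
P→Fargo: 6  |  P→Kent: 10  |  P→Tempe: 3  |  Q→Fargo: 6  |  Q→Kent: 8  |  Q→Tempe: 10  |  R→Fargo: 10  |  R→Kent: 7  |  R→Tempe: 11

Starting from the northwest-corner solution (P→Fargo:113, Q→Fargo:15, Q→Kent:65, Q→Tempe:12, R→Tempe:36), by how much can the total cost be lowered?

Current plan cost = 113·6 + 15·6 + 65·8 + 12·10 + 36·11 = £1804.
Optimal plan:
  P->Fargo: 65 kL
  P->Tempe: 48 kL
  Q->Fargo: 63 kL
  Q->Kent: 29 kL
  R->Kent: 36 kL
Optimal cost = £1396.
Saving = 1804 − 1396 = £408.

408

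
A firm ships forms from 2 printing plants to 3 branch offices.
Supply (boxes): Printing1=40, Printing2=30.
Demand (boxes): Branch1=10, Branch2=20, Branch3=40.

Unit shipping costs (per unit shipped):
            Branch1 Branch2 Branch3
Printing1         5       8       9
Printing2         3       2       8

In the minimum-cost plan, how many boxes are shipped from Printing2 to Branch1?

Optimal shipments:
  Printing1->Branch3: 40 × 9 = 360
  Printing2->Branch1: 10 × 3 = 30
  Printing2->Branch2: 20 × 2 = 40
Total cost = 430.
So Printing2→Branch1 carries 10 boxes.

10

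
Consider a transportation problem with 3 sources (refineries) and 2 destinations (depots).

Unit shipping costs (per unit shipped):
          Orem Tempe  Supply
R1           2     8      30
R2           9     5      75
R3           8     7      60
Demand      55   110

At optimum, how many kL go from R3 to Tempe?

35

Optimal shipments:
  R1→Orem: 30 × 2 = 60
  R2→Tempe: 75 × 5 = 375
  R3→Orem: 25 × 8 = 200
  R3→Tempe: 35 × 7 = 245
Total cost = 880.
So R3→Tempe carries 35 kL.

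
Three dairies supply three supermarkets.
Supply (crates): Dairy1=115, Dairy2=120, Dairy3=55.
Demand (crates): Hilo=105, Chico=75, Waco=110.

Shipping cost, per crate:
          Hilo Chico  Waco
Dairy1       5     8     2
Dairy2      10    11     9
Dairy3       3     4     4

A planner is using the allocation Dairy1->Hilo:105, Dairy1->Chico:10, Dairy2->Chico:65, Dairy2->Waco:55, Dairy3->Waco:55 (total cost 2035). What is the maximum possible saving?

350

Current plan cost = 105·5 + 10·8 + 65·11 + 55·9 + 55·4 = 2035.
Optimal plan:
  Dairy1->Hilo: 5 × 5 = 25
  Dairy1->Waco: 110 × 2 = 220
  Dairy2->Hilo: 100 × 10 = 1000
  Dairy2->Chico: 20 × 11 = 220
  Dairy3->Chico: 55 × 4 = 220
Optimal cost = 1685.
Saving = 2035 − 1685 = 350.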